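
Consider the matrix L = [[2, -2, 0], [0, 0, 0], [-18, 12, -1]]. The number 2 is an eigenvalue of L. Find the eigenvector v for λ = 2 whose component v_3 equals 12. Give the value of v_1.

L − 2I = [[0, -2, 0], [0, -2, 0], [-18, 12, -3]].
Solving (L − 2I)v = 0 gives the eigenspace spanned by (-2, 0, 12).
With v_3 = 12, v = (-2, 0, 12), so v_1 = -2.

-2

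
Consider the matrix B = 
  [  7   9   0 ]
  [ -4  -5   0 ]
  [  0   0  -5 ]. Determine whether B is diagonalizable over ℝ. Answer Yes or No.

Characteristic polynomial: p(λ) = λ^3 + 3λ^2 - 9λ + 5 = (λ - 1)^2(λ + 5).
λ = 1 has algebraic multiplicity 2; rank(B − 1I) = 2, so geometric multiplicity = 1.
Geometric multiplicity < algebraic multiplicity, so B is not diagonalizable.

No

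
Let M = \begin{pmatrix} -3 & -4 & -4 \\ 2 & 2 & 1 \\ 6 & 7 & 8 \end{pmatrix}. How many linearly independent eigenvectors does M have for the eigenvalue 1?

1

M − 1I = [[-4, -4, -4], [2, 1, 1], [6, 7, 7]].
This matrix has rank 2, so its null space has dimension 3 − 2 = 1.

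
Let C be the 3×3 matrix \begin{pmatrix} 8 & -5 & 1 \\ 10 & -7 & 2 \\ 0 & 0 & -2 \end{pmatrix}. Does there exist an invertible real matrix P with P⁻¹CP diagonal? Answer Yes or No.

Characteristic polynomial: p(s) = s^3 + s^2 - 8s - 12 = (s - 3)(s + 2)^2.
s = -2 has algebraic multiplicity 2; rank(C + 2I) = 2, so geometric multiplicity = 1.
Geometric multiplicity < algebraic multiplicity, so C is not diagonalizable.

No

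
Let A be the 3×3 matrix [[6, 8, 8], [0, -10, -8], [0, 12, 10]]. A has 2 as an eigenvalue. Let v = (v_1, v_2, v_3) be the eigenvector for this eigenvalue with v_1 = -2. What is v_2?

-2

A − 2I = [[4, 8, 8], [0, -12, -8], [0, 12, 8]].
Solving (A − 2I)v = 0 gives the eigenspace spanned by (-2, -2, 3).
With v_1 = -2, v = (-2, -2, 3), so v_2 = -2.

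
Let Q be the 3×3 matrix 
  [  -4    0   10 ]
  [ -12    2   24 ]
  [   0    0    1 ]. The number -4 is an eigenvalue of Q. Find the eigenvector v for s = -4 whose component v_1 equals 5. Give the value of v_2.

Q + 4I = [[0, 0, 10], [-12, 6, 24], [0, 0, 5]].
Solving (Q + 4I)v = 0 gives the eigenspace spanned by (5, 10, 0).
With v_1 = 5, v = (5, 10, 0), so v_2 = 10.

10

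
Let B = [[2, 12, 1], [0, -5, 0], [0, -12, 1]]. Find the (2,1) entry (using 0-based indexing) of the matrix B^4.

1248

Characteristic polynomial: λ^3 + 2λ^2 - 13λ + 10 = (λ - 2)(λ - 1)(λ + 5), so the eigenvalues are -5, 1, 2.
λ=-5: eigenvector (-2, 1, 2).
λ=2: eigenvector (1, 0, 0).
λ=1: eigenvector (-1, 0, 1).
P = [[-2, 1, -1], [1, 0, 0], [2, 0, 1]], D = diag(-5, 2, 1), P⁻¹ = [[0, 1, 0], [1, 0, 1], [0, -2, 1]].
B⁴ = P·diag(625, 16, 1)·P⁻¹ = [[16, -1248, 15], [0, 625, 0], [0, 1248, 1]].
The requested entry is 1248.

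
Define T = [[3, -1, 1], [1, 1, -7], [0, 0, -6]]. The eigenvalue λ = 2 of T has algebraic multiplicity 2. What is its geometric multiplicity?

T − 2I = [[1, -1, 1], [1, -1, -7], [0, 0, -8]].
This matrix has rank 2, so its null space has dimension 3 − 2 = 1.

1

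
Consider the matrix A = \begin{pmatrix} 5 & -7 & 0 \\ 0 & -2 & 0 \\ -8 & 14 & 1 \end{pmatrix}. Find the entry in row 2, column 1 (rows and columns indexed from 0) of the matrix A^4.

1218

Characteristic polynomial: t^3 - 4t^2 - 7t + 10 = (t - 5)(t - 1)(t + 2), so the eigenvalues are -2, 1, 5.
t=5: eigenvector (1, 0, -2).
t=1: eigenvector (0, 0, 1).
t=-2: eigenvector (1, 1, -2).
P = [[1, 0, 1], [0, 0, 1], [-2, 1, -2]], D = diag(5, 1, -2), P⁻¹ = [[1, -1, 0], [2, 0, 1], [0, 1, 0]].
A⁴ = P·diag(625, 1, 16)·P⁻¹ = [[625, -609, 0], [0, 16, 0], [-1248, 1218, 1]].
The requested entry is 1218.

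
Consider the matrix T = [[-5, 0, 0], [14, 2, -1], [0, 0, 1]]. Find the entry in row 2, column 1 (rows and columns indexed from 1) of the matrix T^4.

Characteristic polynomial: λ^3 + 2λ^2 - 13λ + 10 = (λ - 2)(λ - 1)(λ + 5), so the eigenvalues are -5, 1, 2.
λ=-5: eigenvector (1, -2, 0).
λ=2: eigenvector (0, 1, 0).
λ=1: eigenvector (0, 1, 1).
P = [[1, 0, 0], [-2, 1, 1], [0, 0, 1]], D = diag(-5, 2, 1), P⁻¹ = [[1, 0, 0], [2, 1, -1], [0, 0, 1]].
T⁴ = P·diag(625, 16, 1)·P⁻¹ = [[625, 0, 0], [-1218, 16, -15], [0, 0, 1]].
The requested entry is -1218.

-1218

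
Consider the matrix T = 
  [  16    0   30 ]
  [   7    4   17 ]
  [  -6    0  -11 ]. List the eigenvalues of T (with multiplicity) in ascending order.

Characteristic polynomial: p(r) = r^3 - 9r^2 + 24r - 16 = (r - 4)^2(r - 1).
Roots (with multiplicity): 1, 4, 4.

1, 4, 4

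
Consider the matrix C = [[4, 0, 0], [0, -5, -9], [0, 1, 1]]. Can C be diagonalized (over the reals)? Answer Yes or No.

No

Characteristic polynomial: p(t) = t^3 - 12t - 16 = (t - 4)(t + 2)^2.
t = -2 has algebraic multiplicity 2; rank(C + 2I) = 2, so geometric multiplicity = 1.
Geometric multiplicity < algebraic multiplicity, so C is not diagonalizable.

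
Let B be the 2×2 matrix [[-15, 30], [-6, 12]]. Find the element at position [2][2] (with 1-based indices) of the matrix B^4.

Characteristic polynomial: s^2 + 3s = s(s + 3), so the eigenvalues are -3, 0.
s=-3: eigenvector (-5, -2).
s=0: eigenvector (-2, -1).
P = [[-5, -2], [-2, -1]], D = diag(-3, 0), P⁻¹ = [[-1, 2], [2, -5]].
B⁴ = P·diag(81, 0)·P⁻¹ = [[405, -810], [162, -324]].
The requested entry is -324.

-324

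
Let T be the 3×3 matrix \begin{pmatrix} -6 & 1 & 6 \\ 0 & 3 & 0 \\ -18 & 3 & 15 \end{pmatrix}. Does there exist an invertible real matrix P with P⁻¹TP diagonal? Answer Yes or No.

Characteristic polynomial: p(s) = s^3 - 12s^2 + 45s - 54 = (s - 6)(s - 3)^2.
s = 3 has algebraic multiplicity 2; rank(T − 3I) = 2, so geometric multiplicity = 1.
Geometric multiplicity < algebraic multiplicity, so T is not diagonalizable.

No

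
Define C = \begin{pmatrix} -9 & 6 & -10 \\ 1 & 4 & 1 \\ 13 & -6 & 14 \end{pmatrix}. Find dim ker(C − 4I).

C − 4I = [[-13, 6, -10], [1, 0, 1], [13, -6, 10]].
This matrix has rank 2, so its null space has dimension 3 − 2 = 1.

1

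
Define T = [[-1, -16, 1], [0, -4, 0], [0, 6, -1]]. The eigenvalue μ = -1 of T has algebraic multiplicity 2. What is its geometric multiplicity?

T + 1I = [[0, -16, 1], [0, -3, 0], [0, 6, 0]].
This matrix has rank 2, so its null space has dimension 3 − 2 = 1.

1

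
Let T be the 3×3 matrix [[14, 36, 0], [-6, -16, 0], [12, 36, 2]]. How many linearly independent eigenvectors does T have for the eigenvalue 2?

2

T − 2I = [[12, 36, 0], [-6, -18, 0], [12, 36, 0]].
This matrix has rank 1, so its null space has dimension 3 − 1 = 2.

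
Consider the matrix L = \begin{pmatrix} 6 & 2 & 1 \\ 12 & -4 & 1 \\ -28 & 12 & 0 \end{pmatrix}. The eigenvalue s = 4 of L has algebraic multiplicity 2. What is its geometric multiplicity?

1

L − 4I = [[2, 2, 1], [12, -8, 1], [-28, 12, -4]].
This matrix has rank 2, so its null space has dimension 3 − 2 = 1.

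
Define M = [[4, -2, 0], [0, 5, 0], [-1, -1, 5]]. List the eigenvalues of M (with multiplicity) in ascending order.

Characteristic polynomial: p(λ) = λ^3 - 14λ^2 + 65λ - 100 = (λ - 5)^2(λ - 4).
Roots (with multiplicity): 4, 5, 5.

4, 5, 5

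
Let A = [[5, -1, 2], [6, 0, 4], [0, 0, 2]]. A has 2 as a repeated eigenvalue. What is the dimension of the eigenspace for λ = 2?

2

A − 2I = [[3, -1, 2], [6, -2, 4], [0, 0, 0]].
This matrix has rank 1, so its null space has dimension 3 − 1 = 2.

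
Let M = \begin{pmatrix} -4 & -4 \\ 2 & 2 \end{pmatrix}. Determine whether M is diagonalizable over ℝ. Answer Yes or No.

Yes

Characteristic polynomial: p(t) = t^2 + 2t = t(t + 2).
All 2 eigenvalues are distinct, so M is diagonalizable.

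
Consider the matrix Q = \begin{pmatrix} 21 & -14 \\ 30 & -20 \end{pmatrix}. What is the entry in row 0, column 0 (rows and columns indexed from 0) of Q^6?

Characteristic polynomial: μ^2 - μ = μ(μ - 1), so the eigenvalues are 0, 1.
μ=1: eigenvector (7, 10).
μ=0: eigenvector (2, 3).
P = [[7, 2], [10, 3]], D = diag(1, 0), P⁻¹ = [[3, -2], [-10, 7]].
Q⁶ = P·diag(1, 0)·P⁻¹ = [[21, -14], [30, -20]].
The requested entry is 21.

21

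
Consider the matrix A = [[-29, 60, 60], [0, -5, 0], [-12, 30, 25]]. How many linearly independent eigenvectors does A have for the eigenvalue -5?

2

A + 5I = [[-24, 60, 60], [0, 0, 0], [-12, 30, 30]].
This matrix has rank 1, so its null space has dimension 3 − 1 = 2.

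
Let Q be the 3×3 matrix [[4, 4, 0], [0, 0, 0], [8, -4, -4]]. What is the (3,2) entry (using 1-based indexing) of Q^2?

Characteristic polynomial: λ^3 - 16λ = λ(λ - 4)(λ + 4), so the eigenvalues are -4, 0, 4.
λ=4: eigenvector (1, 0, 1).
λ=0: eigenvector (-1, 1, -3).
λ=-4: eigenvector (0, 0, 1).
P = [[1, -1, 0], [0, 1, 0], [1, -3, 1]], D = diag(4, 0, -4), P⁻¹ = [[1, 1, 0], [0, 1, 0], [-1, 2, 1]].
Q² = P·diag(16, 0, 16)·P⁻¹ = [[16, 16, 0], [0, 0, 0], [0, 48, 16]].
The requested entry is 48.

48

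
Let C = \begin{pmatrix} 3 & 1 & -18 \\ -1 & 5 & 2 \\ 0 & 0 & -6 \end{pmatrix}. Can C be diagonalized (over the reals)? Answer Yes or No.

Characteristic polynomial: p(μ) = μ^3 - 2μ^2 - 32μ + 96 = (μ - 4)^2(μ + 6).
μ = 4 has algebraic multiplicity 2; rank(C − 4I) = 2, so geometric multiplicity = 1.
Geometric multiplicity < algebraic multiplicity, so C is not diagonalizable.

No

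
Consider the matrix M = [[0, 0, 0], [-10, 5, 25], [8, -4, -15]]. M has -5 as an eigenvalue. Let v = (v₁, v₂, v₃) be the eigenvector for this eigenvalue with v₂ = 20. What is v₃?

-8

M + 5I = [[5, 0, 0], [-10, 10, 25], [8, -4, -10]].
Solving (M + 5I)v = 0 gives the eigenspace spanned by (0, 20, -8).
With v₂ = 20, v = (0, 20, -8), so v₃ = -8.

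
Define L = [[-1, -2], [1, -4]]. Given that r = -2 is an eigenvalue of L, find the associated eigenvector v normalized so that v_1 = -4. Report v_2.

L + 2I = [[1, -2], [1, -2]].
Solving (L + 2I)v = 0 gives the eigenspace spanned by (-4, -2).
With v_1 = -4, v = (-4, -2), so v_2 = -2.

-2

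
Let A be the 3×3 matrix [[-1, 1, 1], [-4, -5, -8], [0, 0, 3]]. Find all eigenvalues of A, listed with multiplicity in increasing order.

Characteristic polynomial: p(μ) = μ^3 + 3μ^2 - 9μ - 27 = (μ - 3)(μ + 3)^2.
Roots (with multiplicity): -3, -3, 3.

-3, -3, 3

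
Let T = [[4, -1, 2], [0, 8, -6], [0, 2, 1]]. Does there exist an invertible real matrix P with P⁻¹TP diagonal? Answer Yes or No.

Characteristic polynomial: p(λ) = λ^3 - 13λ^2 + 56λ - 80 = (λ - 5)(λ - 4)^2.
λ = 4 has algebraic multiplicity 2; rank(T − 4I) = 2, so geometric multiplicity = 1.
Geometric multiplicity < algebraic multiplicity, so T is not diagonalizable.

No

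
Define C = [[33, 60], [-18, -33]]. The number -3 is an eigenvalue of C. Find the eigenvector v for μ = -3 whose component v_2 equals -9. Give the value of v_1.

C + 3I = [[36, 60], [-18, -30]].
Solving (C + 3I)v = 0 gives the eigenspace spanned by (15, -9).
With v_2 = -9, v = (15, -9), so v_1 = 15.

15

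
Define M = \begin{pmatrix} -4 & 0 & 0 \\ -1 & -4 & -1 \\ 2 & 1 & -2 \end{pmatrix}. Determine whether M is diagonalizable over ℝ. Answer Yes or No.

No

Characteristic polynomial: p(r) = r^3 + 10r^2 + 33r + 36 = (r + 3)^2(r + 4).
r = -3 has algebraic multiplicity 2; rank(M + 3I) = 2, so geometric multiplicity = 1.
Geometric multiplicity < algebraic multiplicity, so M is not diagonalizable.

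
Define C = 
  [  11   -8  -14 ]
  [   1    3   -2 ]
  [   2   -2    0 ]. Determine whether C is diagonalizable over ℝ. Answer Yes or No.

No

Characteristic polynomial: p(μ) = μ^3 - 14μ^2 + 65μ - 100 = (μ - 5)^2(μ - 4).
μ = 5 has algebraic multiplicity 2; rank(C − 5I) = 2, so geometric multiplicity = 1.
Geometric multiplicity < algebraic multiplicity, so C is not diagonalizable.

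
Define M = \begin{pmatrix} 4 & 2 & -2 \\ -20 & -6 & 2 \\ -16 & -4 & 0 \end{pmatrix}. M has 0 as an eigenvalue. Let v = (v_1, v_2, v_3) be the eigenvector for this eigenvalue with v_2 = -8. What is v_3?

-4

M = [[4, 2, -2], [-20, -6, 2], [-16, -4, 0]].
Solving (M)v = 0 gives the eigenspace spanned by (2, -8, -4).
With v_2 = -8, v = (2, -8, -4), so v_3 = -4.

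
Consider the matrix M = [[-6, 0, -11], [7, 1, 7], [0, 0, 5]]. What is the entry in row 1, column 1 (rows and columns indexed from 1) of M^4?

1296

Characteristic polynomial: μ^3 - 31μ + 30 = (μ - 5)(μ - 1)(μ + 6), so the eigenvalues are -6, 1, 5.
μ=1: eigenvector (0, 1, 0).
μ=-6: eigenvector (1, -1, 0).
μ=5: eigenvector (-1, 0, 1).
P = [[0, 1, -1], [1, -1, 0], [0, 0, 1]], D = diag(1, -6, 5), P⁻¹ = [[1, 1, 1], [1, 0, 1], [0, 0, 1]].
M⁴ = P·diag(1, 1296, 625)·P⁻¹ = [[1296, 0, 671], [-1295, 1, -1295], [0, 0, 625]].
The requested entry is 1296.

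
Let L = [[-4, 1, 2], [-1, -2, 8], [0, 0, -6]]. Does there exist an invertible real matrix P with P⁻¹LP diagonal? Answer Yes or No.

No

Characteristic polynomial: p(μ) = μ^3 + 12μ^2 + 45μ + 54 = (μ + 3)^2(μ + 6).
μ = -3 has algebraic multiplicity 2; rank(L + 3I) = 2, so geometric multiplicity = 1.
Geometric multiplicity < algebraic multiplicity, so L is not diagonalizable.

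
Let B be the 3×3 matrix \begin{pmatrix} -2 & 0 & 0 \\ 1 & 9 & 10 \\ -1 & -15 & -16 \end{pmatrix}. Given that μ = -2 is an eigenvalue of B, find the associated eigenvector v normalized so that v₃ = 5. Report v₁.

5

B + 2I = [[0, 0, 0], [1, 11, 10], [-1, -15, -14]].
Solving (B + 2I)v = 0 gives the eigenspace spanned by (5, -5, 5).
With v₃ = 5, v = (5, -5, 5), so v₁ = 5.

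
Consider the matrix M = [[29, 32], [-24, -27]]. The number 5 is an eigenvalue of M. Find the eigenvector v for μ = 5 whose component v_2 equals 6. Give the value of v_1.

M − 5I = [[24, 32], [-24, -32]].
Solving (M − 5I)v = 0 gives the eigenspace spanned by (-8, 6).
With v_2 = 6, v = (-8, 6), so v_1 = -8.

-8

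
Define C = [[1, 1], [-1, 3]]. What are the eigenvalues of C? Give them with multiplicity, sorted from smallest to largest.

2, 2

Characteristic polynomial: p(r) = r^2 - 4r + 4 = (r - 2)^2.
Roots (with multiplicity): 2, 2.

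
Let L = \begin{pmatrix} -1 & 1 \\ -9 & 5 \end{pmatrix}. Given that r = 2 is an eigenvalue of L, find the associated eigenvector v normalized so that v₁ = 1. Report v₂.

3

L − 2I = [[-3, 1], [-9, 3]].
Solving (L − 2I)v = 0 gives the eigenspace spanned by (1, 3).
With v₁ = 1, v = (1, 3), so v₂ = 3.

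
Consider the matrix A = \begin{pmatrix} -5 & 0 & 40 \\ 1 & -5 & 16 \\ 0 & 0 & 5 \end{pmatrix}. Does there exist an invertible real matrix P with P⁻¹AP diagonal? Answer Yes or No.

No

Characteristic polynomial: p(r) = r^3 + 5r^2 - 25r - 125 = (r - 5)(r + 5)^2.
r = -5 has algebraic multiplicity 2; rank(A + 5I) = 2, so geometric multiplicity = 1.
Geometric multiplicity < algebraic multiplicity, so A is not diagonalizable.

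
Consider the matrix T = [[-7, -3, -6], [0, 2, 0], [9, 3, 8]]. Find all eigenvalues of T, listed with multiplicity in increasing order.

Characteristic polynomial: p(μ) = μ^3 - 3μ^2 + 4 = (μ - 2)^2(μ + 1).
Roots (with multiplicity): -1, 2, 2.

-1, 2, 2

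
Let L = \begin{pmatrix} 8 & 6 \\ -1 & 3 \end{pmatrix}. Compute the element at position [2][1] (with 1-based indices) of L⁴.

-671

Characteristic polynomial: s^2 - 11s + 30 = (s - 6)(s - 5), so the eigenvalues are 5, 6.
s=5: eigenvector (-2, 1).
s=6: eigenvector (-3, 1).
P = [[-2, -3], [1, 1]], D = diag(5, 6), P⁻¹ = [[1, 3], [-1, -2]].
L⁴ = P·diag(625, 1296)·P⁻¹ = [[2638, 4026], [-671, -717]].
The requested entry is -671.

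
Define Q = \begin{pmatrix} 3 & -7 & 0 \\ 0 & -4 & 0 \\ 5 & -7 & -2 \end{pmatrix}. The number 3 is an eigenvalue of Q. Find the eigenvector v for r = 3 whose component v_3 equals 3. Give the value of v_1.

3

Q − 3I = [[0, -7, 0], [0, -7, 0], [5, -7, -5]].
Solving (Q − 3I)v = 0 gives the eigenspace spanned by (3, 0, 3).
With v_3 = 3, v = (3, 0, 3), so v_1 = 3.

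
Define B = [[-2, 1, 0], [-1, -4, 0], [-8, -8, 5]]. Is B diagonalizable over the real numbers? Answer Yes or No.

Characteristic polynomial: p(t) = t^3 + t^2 - 21t - 45 = (t - 5)(t + 3)^2.
t = -3 has algebraic multiplicity 2; rank(B + 3I) = 2, so geometric multiplicity = 1.
Geometric multiplicity < algebraic multiplicity, so B is not diagonalizable.

No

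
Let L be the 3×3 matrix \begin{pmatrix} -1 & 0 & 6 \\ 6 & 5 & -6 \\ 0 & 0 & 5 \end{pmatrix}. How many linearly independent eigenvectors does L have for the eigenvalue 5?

2

L − 5I = [[-6, 0, 6], [6, 0, -6], [0, 0, 0]].
This matrix has rank 1, so its null space has dimension 3 − 1 = 2.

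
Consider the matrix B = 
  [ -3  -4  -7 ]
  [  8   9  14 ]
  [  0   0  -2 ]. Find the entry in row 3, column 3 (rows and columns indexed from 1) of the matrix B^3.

Characteristic polynomial: μ^3 - 4μ^2 - 7μ + 10 = (μ - 5)(μ - 1)(μ + 2), so the eigenvalues are -2, 1, 5.
μ=5: eigenvector (-1, 2, 0).
μ=1: eigenvector (-1, 1, 0).
μ=-2: eigenvector (-1, 2, -1).
P = [[-1, -1, -1], [2, 1, 2], [0, 0, -1]], D = diag(5, 1, -2), P⁻¹ = [[1, 1, 1], [-2, -1, 0], [0, 0, -1]].
B³ = P·diag(125, 1, -8)·P⁻¹ = [[-123, -124, -133], [248, 249, 266], [0, 0, -8]].
The requested entry is -8.

-8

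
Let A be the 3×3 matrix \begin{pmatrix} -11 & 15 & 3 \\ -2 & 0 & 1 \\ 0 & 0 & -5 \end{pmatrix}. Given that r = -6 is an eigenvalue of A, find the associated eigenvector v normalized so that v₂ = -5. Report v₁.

-15

A + 6I = [[-5, 15, 3], [-2, 6, 1], [0, 0, 1]].
Solving (A + 6I)v = 0 gives the eigenspace spanned by (-15, -5, 0).
With v₂ = -5, v = (-15, -5, 0), so v₁ = -15.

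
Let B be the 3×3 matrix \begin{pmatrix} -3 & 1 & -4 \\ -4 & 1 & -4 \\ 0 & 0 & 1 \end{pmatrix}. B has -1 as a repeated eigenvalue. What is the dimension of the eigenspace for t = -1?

B + 1I = [[-2, 1, -4], [-4, 2, -4], [0, 0, 2]].
This matrix has rank 2, so its null space has dimension 3 − 2 = 1.

1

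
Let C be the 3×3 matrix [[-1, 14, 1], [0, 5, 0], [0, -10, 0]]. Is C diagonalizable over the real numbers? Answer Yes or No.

Characteristic polynomial: p(t) = t^3 - 4t^2 - 5t = t(t - 5)(t + 1).
All 3 eigenvalues are distinct, so C is diagonalizable.

Yes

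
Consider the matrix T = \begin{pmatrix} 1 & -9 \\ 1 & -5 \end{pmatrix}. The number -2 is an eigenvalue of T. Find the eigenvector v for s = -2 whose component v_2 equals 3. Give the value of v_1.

T + 2I = [[3, -9], [1, -3]].
Solving (T + 2I)v = 0 gives the eigenspace spanned by (9, 3).
With v_2 = 3, v = (9, 3), so v_1 = 9.

9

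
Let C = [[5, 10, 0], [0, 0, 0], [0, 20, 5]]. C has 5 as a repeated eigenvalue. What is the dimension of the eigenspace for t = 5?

2

C − 5I = [[0, 10, 0], [0, -5, 0], [0, 20, 0]].
This matrix has rank 1, so its null space has dimension 3 − 1 = 2.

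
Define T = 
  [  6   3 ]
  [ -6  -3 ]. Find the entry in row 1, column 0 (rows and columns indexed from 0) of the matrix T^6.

Characteristic polynomial: λ^2 - 3λ = λ(λ - 3), so the eigenvalues are 0, 3.
λ=0: eigenvector (-1, 2).
λ=3: eigenvector (-1, 1).
P = [[-1, -1], [2, 1]], D = diag(0, 3), P⁻¹ = [[1, 1], [-2, -1]].
T⁶ = P·diag(0, 729)·P⁻¹ = [[1458, 729], [-1458, -729]].
The requested entry is -1458.

-1458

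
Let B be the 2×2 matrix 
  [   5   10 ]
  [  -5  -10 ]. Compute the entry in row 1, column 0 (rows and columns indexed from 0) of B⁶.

15625

Characteristic polynomial: t^2 + 5t = t(t + 5), so the eigenvalues are -5, 0.
t=-5: eigenvector (-1, 1).
t=0: eigenvector (2, -1).
P = [[-1, 2], [1, -1]], D = diag(-5, 0), P⁻¹ = [[1, 2], [1, 1]].
B⁶ = P·diag(15625, 0)·P⁻¹ = [[-15625, -31250], [15625, 31250]].
The requested entry is 15625.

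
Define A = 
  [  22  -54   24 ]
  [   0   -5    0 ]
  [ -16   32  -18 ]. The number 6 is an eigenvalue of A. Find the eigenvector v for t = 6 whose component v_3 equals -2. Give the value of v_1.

A − 6I = [[16, -54, 24], [0, -11, 0], [-16, 32, -24]].
Solving (A − 6I)v = 0 gives the eigenspace spanned by (3, 0, -2).
With v_3 = -2, v = (3, 0, -2), so v_1 = 3.

3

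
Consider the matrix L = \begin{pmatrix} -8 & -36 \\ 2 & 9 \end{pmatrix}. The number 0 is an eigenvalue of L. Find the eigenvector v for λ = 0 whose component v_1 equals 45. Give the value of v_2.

-10

L = [[-8, -36], [2, 9]].
Solving (L)v = 0 gives the eigenspace spanned by (45, -10).
With v_1 = 45, v = (45, -10), so v_2 = -10.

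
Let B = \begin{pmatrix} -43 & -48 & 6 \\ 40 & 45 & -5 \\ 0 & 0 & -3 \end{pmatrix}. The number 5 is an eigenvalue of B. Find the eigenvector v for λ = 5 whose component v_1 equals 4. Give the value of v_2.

-4

B − 5I = [[-48, -48, 6], [40, 40, -5], [0, 0, -8]].
Solving (B − 5I)v = 0 gives the eigenspace spanned by (4, -4, 0).
With v_1 = 4, v = (4, -4, 0), so v_2 = -4.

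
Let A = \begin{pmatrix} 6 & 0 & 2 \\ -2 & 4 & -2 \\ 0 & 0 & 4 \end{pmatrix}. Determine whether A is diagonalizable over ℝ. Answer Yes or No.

Yes

Characteristic polynomial: p(s) = s^3 - 14s^2 + 64s - 96 = (s - 6)(s - 4)^2.
s = 4 has algebraic multiplicity 2; rank(A − 4I) = 1, so geometric multiplicity = 2.
Every eigenvalue has geometric = algebraic multiplicity, so A is diagonalizable.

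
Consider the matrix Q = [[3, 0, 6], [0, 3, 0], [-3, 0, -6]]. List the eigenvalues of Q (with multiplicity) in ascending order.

-3, 0, 3

Characteristic polynomial: p(μ) = μ^3 - 9μ = μ(μ - 3)(μ + 3).
Roots (with multiplicity): -3, 0, 3.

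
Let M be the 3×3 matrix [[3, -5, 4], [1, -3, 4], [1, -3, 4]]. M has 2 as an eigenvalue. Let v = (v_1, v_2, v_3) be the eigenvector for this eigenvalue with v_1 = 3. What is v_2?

3

M − 2I = [[1, -5, 4], [1, -5, 4], [1, -3, 2]].
Solving (M − 2I)v = 0 gives the eigenspace spanned by (3, 3, 3).
With v_1 = 3, v = (3, 3, 3), so v_2 = 3.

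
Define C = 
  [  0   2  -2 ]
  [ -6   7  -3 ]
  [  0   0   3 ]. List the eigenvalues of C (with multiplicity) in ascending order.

Characteristic polynomial: p(s) = s^3 - 10s^2 + 33s - 36 = (s - 4)(s - 3)^2.
Roots (with multiplicity): 3, 3, 4.

3, 3, 4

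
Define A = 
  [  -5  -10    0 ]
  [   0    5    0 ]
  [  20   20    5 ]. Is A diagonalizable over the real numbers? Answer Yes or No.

Yes

Characteristic polynomial: p(t) = t^3 - 5t^2 - 25t + 125 = (t - 5)^2(t + 5).
t = 5 has algebraic multiplicity 2; rank(A − 5I) = 1, so geometric multiplicity = 2.
Every eigenvalue has geometric = algebraic multiplicity, so A is diagonalizable.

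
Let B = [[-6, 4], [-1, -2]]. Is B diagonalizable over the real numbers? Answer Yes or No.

Characteristic polynomial: p(s) = s^2 + 8s + 16 = (s + 4)^2.
s = -4 has algebraic multiplicity 2; rank(B + 4I) = 1, so geometric multiplicity = 1.
Geometric multiplicity < algebraic multiplicity, so B is not diagonalizable.

No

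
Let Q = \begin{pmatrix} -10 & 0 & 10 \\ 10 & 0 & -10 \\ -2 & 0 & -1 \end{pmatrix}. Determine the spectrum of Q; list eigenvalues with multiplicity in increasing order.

Characteristic polynomial: p(s) = s^3 + 11s^2 + 30s = s(s + 5)(s + 6).
Roots (with multiplicity): -6, -5, 0.

-6, -5, 0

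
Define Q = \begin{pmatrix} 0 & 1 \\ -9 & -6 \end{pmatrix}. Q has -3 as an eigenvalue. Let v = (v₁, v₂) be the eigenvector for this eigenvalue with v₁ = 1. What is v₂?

-3

Q + 3I = [[3, 1], [-9, -3]].
Solving (Q + 3I)v = 0 gives the eigenspace spanned by (1, -3).
With v₁ = 1, v = (1, -3), so v₂ = -3.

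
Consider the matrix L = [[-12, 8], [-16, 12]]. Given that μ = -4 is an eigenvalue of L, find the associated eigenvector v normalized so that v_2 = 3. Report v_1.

3

L + 4I = [[-8, 8], [-16, 16]].
Solving (L + 4I)v = 0 gives the eigenspace spanned by (3, 3).
With v_2 = 3, v = (3, 3), so v_1 = 3.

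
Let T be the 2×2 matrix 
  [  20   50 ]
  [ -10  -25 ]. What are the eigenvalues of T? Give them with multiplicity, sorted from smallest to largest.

-5, 0

Characteristic polynomial: p(s) = s^2 + 5s = s(s + 5).
Roots (with multiplicity): -5, 0.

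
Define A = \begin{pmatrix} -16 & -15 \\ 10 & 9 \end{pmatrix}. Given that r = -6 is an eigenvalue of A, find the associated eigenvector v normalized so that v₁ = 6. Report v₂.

-4

A + 6I = [[-10, -15], [10, 15]].
Solving (A + 6I)v = 0 gives the eigenspace spanned by (6, -4).
With v₁ = 6, v = (6, -4), so v₂ = -4.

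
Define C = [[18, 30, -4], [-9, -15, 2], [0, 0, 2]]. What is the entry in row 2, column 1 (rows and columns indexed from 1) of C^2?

-27

Characteristic polynomial: s^3 - 5s^2 + 6s = s(s - 3)(s - 2), so the eigenvalues are 0, 2, 3.
s=3: eigenvector (2, -1, 0).
s=2: eigenvector (4, -2, 1).
s=0: eigenvector (-5, 3, 0).
P = [[2, 4, -5], [-1, -2, 3], [0, 1, 0]], D = diag(3, 2, 0), P⁻¹ = [[3, 5, -2], [0, 0, 1], [1, 2, 0]].
C² = P·diag(9, 4, 0)·P⁻¹ = [[54, 90, -20], [-27, -45, 10], [0, 0, 4]].
The requested entry is -27.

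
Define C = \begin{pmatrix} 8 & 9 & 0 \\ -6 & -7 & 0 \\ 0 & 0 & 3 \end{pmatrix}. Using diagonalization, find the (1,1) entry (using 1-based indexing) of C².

10

Characteristic polynomial: t^3 - 4t^2 + t + 6 = (t - 3)(t - 2)(t + 1), so the eigenvalues are -1, 2, 3.
t=2: eigenvector (3, -2, 0).
t=-1: eigenvector (-1, 1, 0).
t=3: eigenvector (0, 0, 1).
P = [[3, -1, 0], [-2, 1, 0], [0, 0, 1]], D = diag(2, -1, 3), P⁻¹ = [[1, 1, 0], [2, 3, 0], [0, 0, 1]].
C² = P·diag(4, 1, 9)·P⁻¹ = [[10, 9, 0], [-6, -5, 0], [0, 0, 9]].
The requested entry is 10.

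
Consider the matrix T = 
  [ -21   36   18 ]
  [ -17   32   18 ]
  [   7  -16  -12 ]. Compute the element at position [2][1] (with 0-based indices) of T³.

Characteristic polynomial: s^3 + s^2 - 30s - 72 = (s - 6)(s + 3)(s + 4), so the eigenvalues are -4, -3, 6.
s=-3: eigenvector (1, 1, -1).
s=-4: eigenvector (0, 1, -2).
s=6: eigenvector (2, 2, -1).
P = [[1, 0, 2], [1, 1, 2], [-1, -2, -1]], D = diag(-3, -4, 6), P⁻¹ = [[3, -4, -2], [-1, 1, 0], [-1, 2, 1]].
T³ = P·diag(-27, -64, 216)·P⁻¹ = [[-513, 972, 486], [-449, 908, 486], [169, -412, -270]].
The requested entry is -412.

-412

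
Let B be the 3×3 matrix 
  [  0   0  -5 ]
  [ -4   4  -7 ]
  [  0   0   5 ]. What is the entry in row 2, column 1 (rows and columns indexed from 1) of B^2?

-16

Characteristic polynomial: r^3 - 9r^2 + 20r = r(r - 5)(r - 4), so the eigenvalues are 0, 4, 5.
r=0: eigenvector (1, 1, 0).
r=4: eigenvector (0, 1, 0).
r=5: eigenvector (-1, -3, 1).
P = [[1, 0, -1], [1, 1, -3], [0, 0, 1]], D = diag(0, 4, 5), P⁻¹ = [[1, 0, 1], [-1, 1, 2], [0, 0, 1]].
B² = P·diag(0, 16, 25)·P⁻¹ = [[0, 0, -25], [-16, 16, -43], [0, 0, 25]].
The requested entry is -16.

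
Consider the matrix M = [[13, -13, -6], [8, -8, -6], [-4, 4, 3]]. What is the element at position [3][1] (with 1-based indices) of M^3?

-196

Characteristic polynomial: t^3 - 8t^2 + 15t = t(t - 5)(t - 3), so the eigenvalues are 0, 3, 5.
t=0: eigenvector (1, 1, 0).
t=5: eigenvector (5, 4, -2).
t=3: eigenvector (-2, -2, 1).
P = [[1, 5, -2], [1, 4, -2], [0, -2, 1]], D = diag(0, 5, 3), P⁻¹ = [[0, 1, 2], [1, -1, 0], [2, -2, 1]].
M³ = P·diag(0, 125, 27)·P⁻¹ = [[517, -517, -54], [392, -392, -54], [-196, 196, 27]].
The requested entry is -196.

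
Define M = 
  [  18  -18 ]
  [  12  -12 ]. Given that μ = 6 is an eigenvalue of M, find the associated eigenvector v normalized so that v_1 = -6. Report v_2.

M − 6I = [[12, -18], [12, -18]].
Solving (M − 6I)v = 0 gives the eigenspace spanned by (-6, -4).
With v_1 = -6, v = (-6, -4), so v_2 = -4.

-4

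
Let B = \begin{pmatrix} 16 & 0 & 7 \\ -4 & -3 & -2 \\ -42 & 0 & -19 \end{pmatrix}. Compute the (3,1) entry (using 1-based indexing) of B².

126

Characteristic polynomial: s^3 + 6s^2 - s - 30 = (s - 2)(s + 3)(s + 5), so the eigenvalues are -5, -3, 2.
s=2: eigenvector (1, 0, -2).
s=-3: eigenvector (0, 1, 0).
s=-5: eigenvector (-1, 1, 3).
P = [[1, 0, -1], [0, 1, 1], [-2, 0, 3]], D = diag(2, -3, -5), P⁻¹ = [[3, 0, 1], [-2, 1, -1], [2, 0, 1]].
B² = P·diag(4, 9, 25)·P⁻¹ = [[-38, 0, -21], [32, 9, 16], [126, 0, 67]].
The requested entry is 126.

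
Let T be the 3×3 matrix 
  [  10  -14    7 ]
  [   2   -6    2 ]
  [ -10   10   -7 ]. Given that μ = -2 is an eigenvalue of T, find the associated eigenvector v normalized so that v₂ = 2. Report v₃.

T + 2I = [[12, -14, 7], [2, -4, 2], [-10, 10, -5]].
Solving (T + 2I)v = 0 gives the eigenspace spanned by (0, 2, 4).
With v₂ = 2, v = (0, 2, 4), so v₃ = 4.

4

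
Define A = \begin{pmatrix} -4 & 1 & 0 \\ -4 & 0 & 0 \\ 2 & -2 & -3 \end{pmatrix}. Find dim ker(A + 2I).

1

A + 2I = [[-2, 1, 0], [-4, 2, 0], [2, -2, -1]].
This matrix has rank 2, so its null space has dimension 3 − 2 = 1.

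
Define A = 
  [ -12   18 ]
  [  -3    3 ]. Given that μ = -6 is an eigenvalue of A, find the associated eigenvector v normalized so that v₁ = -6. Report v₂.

A + 6I = [[-6, 18], [-3, 9]].
Solving (A + 6I)v = 0 gives the eigenspace spanned by (-6, -2).
With v₁ = -6, v = (-6, -2), so v₂ = -2.

-2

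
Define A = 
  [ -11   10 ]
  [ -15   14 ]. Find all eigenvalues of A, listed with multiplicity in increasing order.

Characteristic polynomial: p(μ) = μ^2 - 3μ - 4 = (μ - 4)(μ + 1).
Roots (with multiplicity): -1, 4.

-1, 4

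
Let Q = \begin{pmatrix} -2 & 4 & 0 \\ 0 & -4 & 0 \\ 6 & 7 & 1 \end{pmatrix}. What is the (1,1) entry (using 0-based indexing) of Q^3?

-64

Characteristic polynomial: s^3 + 5s^2 + 2s - 8 = (s - 1)(s + 2)(s + 4), so the eigenvalues are -4, -2, 1.
s=-2: eigenvector (1, 0, -2).
s=-4: eigenvector (-2, 1, 1).
s=1: eigenvector (0, 0, 1).
P = [[1, -2, 0], [0, 1, 0], [-2, 1, 1]], D = diag(-2, -4, 1), P⁻¹ = [[1, 2, 0], [0, 1, 0], [2, 3, 1]].
Q³ = P·diag(-8, -64, 1)·P⁻¹ = [[-8, 112, 0], [0, -64, 0], [18, -29, 1]].
The requested entry is -64.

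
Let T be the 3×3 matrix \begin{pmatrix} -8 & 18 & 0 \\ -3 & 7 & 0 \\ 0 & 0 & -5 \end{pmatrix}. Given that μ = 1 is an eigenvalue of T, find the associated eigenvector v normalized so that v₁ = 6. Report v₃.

0

T − 1I = [[-9, 18, 0], [-3, 6, 0], [0, 0, -6]].
Solving (T − 1I)v = 0 gives the eigenspace spanned by (6, 3, 0).
With v₁ = 6, v = (6, 3, 0), so v₃ = 0.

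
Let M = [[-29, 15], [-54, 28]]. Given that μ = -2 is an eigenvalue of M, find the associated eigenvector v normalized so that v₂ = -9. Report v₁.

-5

M + 2I = [[-27, 15], [-54, 30]].
Solving (M + 2I)v = 0 gives the eigenspace spanned by (-5, -9).
With v₂ = -9, v = (-5, -9), so v₁ = -5.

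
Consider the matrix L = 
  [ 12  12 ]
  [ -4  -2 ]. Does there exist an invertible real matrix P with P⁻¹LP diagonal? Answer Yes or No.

Characteristic polynomial: p(t) = t^2 - 10t + 24 = (t - 6)(t - 4).
All 2 eigenvalues are distinct, so L is diagonalizable.

Yes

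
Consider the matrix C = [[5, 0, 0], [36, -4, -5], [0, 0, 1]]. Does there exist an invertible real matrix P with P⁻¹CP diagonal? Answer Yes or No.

Yes

Characteristic polynomial: p(t) = t^3 - 2t^2 - 19t + 20 = (t - 5)(t - 1)(t + 4).
All 3 eigenvalues are distinct, so C is diagonalizable.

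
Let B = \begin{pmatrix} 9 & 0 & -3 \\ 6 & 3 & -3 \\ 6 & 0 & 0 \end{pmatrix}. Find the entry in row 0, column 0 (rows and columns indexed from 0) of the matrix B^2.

63

Characteristic polynomial: μ^3 - 12μ^2 + 45μ - 54 = (μ - 6)(μ - 3)^2, so the eigenvalues are 3, 3, 6.
μ=6: eigenvector (1, 1, 1).
μ=3: eigenvector (0, 1, 0).
μ=3: eigenvector (1, 0, 2).
P = [[1, 0, 1], [1, 1, 0], [1, 0, 2]], D = diag(6, 3, 3), P⁻¹ = [[2, 0, -1], [-2, 1, 1], [-1, 0, 1]].
B² = P·diag(36, 9, 9)·P⁻¹ = [[63, 0, -27], [54, 9, -27], [54, 0, -18]].
The requested entry is 63.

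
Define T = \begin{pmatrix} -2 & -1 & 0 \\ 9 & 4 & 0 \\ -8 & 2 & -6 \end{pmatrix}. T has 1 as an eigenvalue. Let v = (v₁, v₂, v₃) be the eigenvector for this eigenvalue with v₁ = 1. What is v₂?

T − 1I = [[-3, -1, 0], [9, 3, 0], [-8, 2, -7]].
Solving (T − 1I)v = 0 gives the eigenspace spanned by (1, -3, -2).
With v₁ = 1, v = (1, -3, -2), so v₂ = -3.

-3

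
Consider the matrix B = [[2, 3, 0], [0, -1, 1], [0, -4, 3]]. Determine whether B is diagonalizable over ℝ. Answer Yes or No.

No

Characteristic polynomial: p(μ) = μ^3 - 4μ^2 + 5μ - 2 = (μ - 2)(μ - 1)^2.
μ = 1 has algebraic multiplicity 2; rank(B − 1I) = 2, so geometric multiplicity = 1.
Geometric multiplicity < algebraic multiplicity, so B is not diagonalizable.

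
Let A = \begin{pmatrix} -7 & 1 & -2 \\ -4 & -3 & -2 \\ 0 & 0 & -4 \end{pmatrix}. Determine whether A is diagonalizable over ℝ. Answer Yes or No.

No

Characteristic polynomial: p(λ) = λ^3 + 14λ^2 + 65λ + 100 = (λ + 4)(λ + 5)^2.
λ = -5 has algebraic multiplicity 2; rank(A + 5I) = 2, so geometric multiplicity = 1.
Geometric multiplicity < algebraic multiplicity, so A is not diagonalizable.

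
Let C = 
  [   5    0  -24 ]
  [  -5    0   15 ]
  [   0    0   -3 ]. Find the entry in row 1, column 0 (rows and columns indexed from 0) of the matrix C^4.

-625

Characteristic polynomial: r^3 - 2r^2 - 15r = r(r - 5)(r + 3), so the eigenvalues are -3, 0, 5.
r=5: eigenvector (1, -1, 0).
r=0: eigenvector (0, 1, 0).
r=-3: eigenvector (3, 0, 1).
P = [[1, 0, 3], [-1, 1, 0], [0, 0, 1]], D = diag(5, 0, -3), P⁻¹ = [[1, 0, -3], [1, 1, -3], [0, 0, 1]].
C⁴ = P·diag(625, 0, 81)·P⁻¹ = [[625, 0, -1632], [-625, 0, 1875], [0, 0, 81]].
The requested entry is -625.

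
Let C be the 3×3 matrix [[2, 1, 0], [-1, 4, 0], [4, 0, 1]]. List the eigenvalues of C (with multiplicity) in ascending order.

Characteristic polynomial: p(s) = s^3 - 7s^2 + 15s - 9 = (s - 3)^2(s - 1).
Roots (with multiplicity): 1, 3, 3.

1, 3, 3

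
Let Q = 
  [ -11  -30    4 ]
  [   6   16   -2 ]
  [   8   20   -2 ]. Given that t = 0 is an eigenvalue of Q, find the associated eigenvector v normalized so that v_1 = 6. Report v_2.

-3

Q = [[-11, -30, 4], [6, 16, -2], [8, 20, -2]].
Solving (Q)v = 0 gives the eigenspace spanned by (6, -3, -6).
With v_1 = 6, v = (6, -3, -6), so v_2 = -3.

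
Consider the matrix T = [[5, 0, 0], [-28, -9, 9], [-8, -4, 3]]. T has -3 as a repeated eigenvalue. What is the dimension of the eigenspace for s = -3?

1

T + 3I = [[8, 0, 0], [-28, -6, 9], [-8, -4, 6]].
This matrix has rank 2, so its null space has dimension 3 − 2 = 1.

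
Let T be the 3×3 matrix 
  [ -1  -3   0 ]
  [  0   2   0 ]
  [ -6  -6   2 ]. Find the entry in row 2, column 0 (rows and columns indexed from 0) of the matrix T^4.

-30

Characteristic polynomial: λ^3 - 3λ^2 + 4 = (λ - 2)^2(λ + 1), so the eigenvalues are -1, 2, 2.
λ=2: eigenvector (0, 0, 1).
λ=2: eigenvector (-1, 1, 1).
λ=-1: eigenvector (1, 0, 2).
P = [[0, -1, 1], [0, 1, 0], [1, 1, 2]], D = diag(2, 2, -1), P⁻¹ = [[-2, -3, 1], [0, 1, 0], [1, 1, 0]].
T⁴ = P·diag(16, 16, 1)·P⁻¹ = [[1, -15, 0], [0, 16, 0], [-30, -30, 16]].
The requested entry is -30.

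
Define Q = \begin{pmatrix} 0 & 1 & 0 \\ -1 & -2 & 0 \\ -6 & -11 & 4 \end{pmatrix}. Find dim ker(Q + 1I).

1

Q + 1I = [[1, 1, 0], [-1, -1, 0], [-6, -11, 5]].
This matrix has rank 2, so its null space has dimension 3 − 2 = 1.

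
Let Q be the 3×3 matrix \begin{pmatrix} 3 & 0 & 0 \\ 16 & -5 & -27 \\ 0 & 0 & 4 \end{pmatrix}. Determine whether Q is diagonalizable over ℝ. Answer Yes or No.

Yes

Characteristic polynomial: p(s) = s^3 - 2s^2 - 23s + 60 = (s - 4)(s - 3)(s + 5).
All 3 eigenvalues are distinct, so Q is diagonalizable.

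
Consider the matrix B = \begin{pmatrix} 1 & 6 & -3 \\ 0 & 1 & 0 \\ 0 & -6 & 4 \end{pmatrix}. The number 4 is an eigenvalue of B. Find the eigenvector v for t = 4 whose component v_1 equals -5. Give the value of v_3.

B − 4I = [[-3, 6, -3], [0, -3, 0], [0, -6, 0]].
Solving (B − 4I)v = 0 gives the eigenspace spanned by (-5, 0, 5).
With v_1 = -5, v = (-5, 0, 5), so v_3 = 5.

5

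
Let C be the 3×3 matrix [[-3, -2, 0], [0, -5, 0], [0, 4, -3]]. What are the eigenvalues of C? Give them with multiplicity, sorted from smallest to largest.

Characteristic polynomial: p(λ) = λ^3 + 11λ^2 + 39λ + 45 = (λ + 3)^2(λ + 5).
Roots (with multiplicity): -5, -3, -3.

-5, -3, -3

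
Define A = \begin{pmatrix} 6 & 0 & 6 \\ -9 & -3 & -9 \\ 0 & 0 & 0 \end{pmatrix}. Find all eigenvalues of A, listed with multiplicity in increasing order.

Characteristic polynomial: p(s) = s^3 - 3s^2 - 18s = s(s - 6)(s + 3).
Roots (with multiplicity): -3, 0, 6.

-3, 0, 6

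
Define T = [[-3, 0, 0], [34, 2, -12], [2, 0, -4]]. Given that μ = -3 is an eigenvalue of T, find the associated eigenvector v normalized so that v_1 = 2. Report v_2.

T + 3I = [[0, 0, 0], [34, 5, -12], [2, 0, -1]].
Solving (T + 3I)v = 0 gives the eigenspace spanned by (2, -4, 4).
With v_1 = 2, v = (2, -4, 4), so v_2 = -4.

-4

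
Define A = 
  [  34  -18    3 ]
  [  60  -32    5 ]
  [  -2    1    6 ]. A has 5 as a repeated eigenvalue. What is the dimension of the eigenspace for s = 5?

1

A − 5I = [[29, -18, 3], [60, -37, 5], [-2, 1, 1]].
This matrix has rank 2, so its null space has dimension 3 − 2 = 1.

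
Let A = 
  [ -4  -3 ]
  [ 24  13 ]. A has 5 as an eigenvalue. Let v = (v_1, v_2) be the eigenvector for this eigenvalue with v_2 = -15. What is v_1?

5

A − 5I = [[-9, -3], [24, 8]].
Solving (A − 5I)v = 0 gives the eigenspace spanned by (5, -15).
With v_2 = -15, v = (5, -15), so v_1 = 5.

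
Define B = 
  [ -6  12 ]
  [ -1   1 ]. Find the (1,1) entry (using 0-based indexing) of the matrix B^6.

Characteristic polynomial: μ^2 + 5μ + 6 = (μ + 2)(μ + 3), so the eigenvalues are -3, -2.
μ=-3: eigenvector (4, 1).
μ=-2: eigenvector (3, 1).
P = [[4, 3], [1, 1]], D = diag(-3, -2), P⁻¹ = [[1, -3], [-1, 4]].
B⁶ = P·diag(729, 64)·P⁻¹ = [[2724, -7980], [665, -1931]].
The requested entry is -1931.

-1931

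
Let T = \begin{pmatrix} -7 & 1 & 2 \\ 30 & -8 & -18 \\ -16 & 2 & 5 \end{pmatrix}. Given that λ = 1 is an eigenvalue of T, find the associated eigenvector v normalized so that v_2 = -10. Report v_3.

5

T − 1I = [[-8, 1, 2], [30, -9, -18], [-16, 2, 4]].
Solving (T − 1I)v = 0 gives the eigenspace spanned by (0, -10, 5).
With v_2 = -10, v = (0, -10, 5), so v_3 = 5.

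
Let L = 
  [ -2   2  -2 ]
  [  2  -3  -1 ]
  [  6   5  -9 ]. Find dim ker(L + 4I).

L + 4I = [[2, 2, -2], [2, 1, -1], [6, 5, -5]].
This matrix has rank 2, so its null space has dimension 3 − 2 = 1.

1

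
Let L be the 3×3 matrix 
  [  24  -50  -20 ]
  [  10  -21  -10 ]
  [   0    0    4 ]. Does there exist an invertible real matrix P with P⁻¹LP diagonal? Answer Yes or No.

Characteristic polynomial: p(μ) = μ^3 - 7μ^2 + 8μ + 16 = (μ - 4)^2(μ + 1).
μ = 4 has algebraic multiplicity 2; rank(L − 4I) = 1, so geometric multiplicity = 2.
Every eigenvalue has geometric = algebraic multiplicity, so L is diagonalizable.

Yes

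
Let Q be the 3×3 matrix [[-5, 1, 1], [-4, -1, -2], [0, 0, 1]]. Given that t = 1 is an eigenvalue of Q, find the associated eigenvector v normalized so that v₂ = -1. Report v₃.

1

Q − 1I = [[-6, 1, 1], [-4, -2, -2], [0, 0, 0]].
Solving (Q − 1I)v = 0 gives the eigenspace spanned by (0, -1, 1).
With v₂ = -1, v = (0, -1, 1), so v₃ = 1.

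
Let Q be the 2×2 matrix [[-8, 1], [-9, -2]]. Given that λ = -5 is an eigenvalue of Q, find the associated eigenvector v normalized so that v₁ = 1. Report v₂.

3

Q + 5I = [[-3, 1], [-9, 3]].
Solving (Q + 5I)v = 0 gives the eigenspace spanned by (1, 3).
With v₁ = 1, v = (1, 3), so v₂ = 3.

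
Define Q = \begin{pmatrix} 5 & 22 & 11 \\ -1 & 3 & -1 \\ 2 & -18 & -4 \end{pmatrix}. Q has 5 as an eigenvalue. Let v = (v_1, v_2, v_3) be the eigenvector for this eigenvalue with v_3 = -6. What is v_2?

3

Q − 5I = [[0, 22, 11], [-1, -2, -1], [2, -18, -9]].
Solving (Q − 5I)v = 0 gives the eigenspace spanned by (0, 3, -6).
With v_3 = -6, v = (0, 3, -6), so v_2 = 3.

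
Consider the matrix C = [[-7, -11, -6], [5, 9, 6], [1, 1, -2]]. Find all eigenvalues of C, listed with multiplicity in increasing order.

Characteristic polynomial: p(s) = s^3 - 12s - 16 = (s - 4)(s + 2)^2.
Roots (with multiplicity): -2, -2, 4.

-2, -2, 4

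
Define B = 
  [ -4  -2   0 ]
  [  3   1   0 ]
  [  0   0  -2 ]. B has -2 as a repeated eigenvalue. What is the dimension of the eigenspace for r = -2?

B + 2I = [[-2, -2, 0], [3, 3, 0], [0, 0, 0]].
This matrix has rank 1, so its null space has dimension 3 − 1 = 2.

2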